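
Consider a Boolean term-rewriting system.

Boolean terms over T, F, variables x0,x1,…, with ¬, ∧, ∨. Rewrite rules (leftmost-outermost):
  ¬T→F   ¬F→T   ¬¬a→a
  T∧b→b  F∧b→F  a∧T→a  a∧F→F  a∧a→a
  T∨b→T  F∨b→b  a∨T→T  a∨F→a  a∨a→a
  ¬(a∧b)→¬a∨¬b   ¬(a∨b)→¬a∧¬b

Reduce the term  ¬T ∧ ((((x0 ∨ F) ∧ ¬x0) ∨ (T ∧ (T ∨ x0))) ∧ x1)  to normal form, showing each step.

Answer: normal form = F  (in 2 steps)

Derivation:
  start: ¬T ∧ ((((x0 ∨ F) ∧ ¬x0) ∨ (T ∧ (T ∨ x0))) ∧ x1)
  [1] F ∧ ((((x0 ∨ F) ∧ ¬x0) ∨ (T ∧ (T ∨ x0))) ∧ x1)
  [2] F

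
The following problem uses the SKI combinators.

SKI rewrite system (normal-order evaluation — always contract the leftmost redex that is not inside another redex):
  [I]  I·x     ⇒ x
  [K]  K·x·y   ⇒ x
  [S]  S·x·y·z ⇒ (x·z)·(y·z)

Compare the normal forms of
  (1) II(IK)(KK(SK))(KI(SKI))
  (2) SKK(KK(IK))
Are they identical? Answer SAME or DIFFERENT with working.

Answer: SAME — A ⇓ K, B ⇓ K

Reduction:
Term A:
  start: II(IK)(KK(SK))(KI(SKI))
  →1  I(IK)(KK(SK))(KI(SKI))
  →2  IK(KK(SK))(KI(SKI))
  →3  K(KK(SK))(KI(SKI))
  →4  KK(SK)
  →5  K

Term B:
  start: SKK(KK(IK))
  →1  K(KK(IK))(K(KK(IK)))
  →2  KK(IK)
  →3  K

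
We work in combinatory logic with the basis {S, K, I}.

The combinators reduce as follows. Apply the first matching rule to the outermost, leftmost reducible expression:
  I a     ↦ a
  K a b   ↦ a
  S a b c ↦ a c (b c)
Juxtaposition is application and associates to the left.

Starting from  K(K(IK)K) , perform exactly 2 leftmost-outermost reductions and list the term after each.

Answer: after 2 steps: KK

Derivation:
  start: K(K(IK)K)
  →1  K(IK)
  →2  KK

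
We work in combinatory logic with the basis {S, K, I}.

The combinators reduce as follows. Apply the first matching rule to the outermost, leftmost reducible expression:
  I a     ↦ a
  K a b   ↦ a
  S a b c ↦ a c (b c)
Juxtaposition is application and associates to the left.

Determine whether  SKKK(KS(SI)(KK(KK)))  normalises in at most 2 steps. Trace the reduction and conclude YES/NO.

  start: SKKK(KS(SI)(KK(KK)))
  →1  KK(KK)(KS(SI)(KK(KK)))
  →2  K(KS(SI)(KK(KK)))

Answer: NO — after 2 steps the term is K(KS(SI)(KK(KK))), not yet normal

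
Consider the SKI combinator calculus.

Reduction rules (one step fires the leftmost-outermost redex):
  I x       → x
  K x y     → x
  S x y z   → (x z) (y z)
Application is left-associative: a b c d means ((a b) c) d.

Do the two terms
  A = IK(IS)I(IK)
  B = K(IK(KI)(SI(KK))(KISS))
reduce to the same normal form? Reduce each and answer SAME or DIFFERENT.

Term A:
  start: IK(IS)I(IK)
  →1  K(IS)I(IK)
  →2  IS(IK)
  →3  S(IK)
  →4  SK

Term B:
  start: K(IK(KI)(SI(KK))(KISS))
  →1  K(K(KI)(SI(KK))(KISS))
  →2  K(KI(KISS))
  →3  KI

Answer: DIFFERENT — A ⇓ SK, B ⇓ KI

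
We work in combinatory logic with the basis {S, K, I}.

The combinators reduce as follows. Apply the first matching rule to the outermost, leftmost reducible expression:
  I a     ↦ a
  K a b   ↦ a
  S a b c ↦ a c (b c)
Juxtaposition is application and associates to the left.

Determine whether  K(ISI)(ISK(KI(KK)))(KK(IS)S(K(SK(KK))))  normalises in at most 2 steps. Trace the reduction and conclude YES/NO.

Answer: NO — after 2 steps the term is SI(KK(IS)S(K(SK(KK)))), not yet normal

Reduction:
  start: K(ISI)(ISK(KI(KK)))(KK(IS)S(K(SK(KK))))
  →1  ISI(KK(IS)S(K(SK(KK))))
  →2  SI(KK(IS)S(K(SK(KK))))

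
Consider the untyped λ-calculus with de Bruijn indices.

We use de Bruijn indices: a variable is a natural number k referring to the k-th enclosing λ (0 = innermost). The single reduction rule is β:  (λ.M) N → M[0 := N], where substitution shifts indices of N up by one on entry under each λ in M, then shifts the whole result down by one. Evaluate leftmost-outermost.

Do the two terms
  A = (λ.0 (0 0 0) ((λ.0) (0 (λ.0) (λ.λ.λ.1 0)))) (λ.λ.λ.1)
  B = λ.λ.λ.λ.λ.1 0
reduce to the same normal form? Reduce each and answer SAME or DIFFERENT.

Answer: SAME — A ⇓ λ.λ.λ.λ.λ.1 0, B ⇓ λ.λ.λ.λ.λ.1 0

Working:
Term A:
  start: (λ.0 (0 0 0) ((λ.0) (0 (λ.0) (λ.λ.λ.1 0)))) (λ.λ.λ.1)
  [1] (λ.λ.λ.1) ((λ.λ.λ.1) (λ.λ.λ.1) (λ.λ.λ.1)) ((λ.0) ((λ.λ.λ.1) (λ.0) (λ.λ.λ.1 0)))
  [2] (λ.λ.1) ((λ.0) ((λ.λ.λ.1) (λ.0) (λ.λ.λ.1 0)))
  [3] λ.(λ.0) ((λ.λ.λ.1) (λ.0) (λ.λ.λ.1 0))
  [4] λ.(λ.λ.λ.1) (λ.0) (λ.λ.λ.1 0)
  [5] λ.(λ.λ.1) (λ.λ.λ.1 0)
  [6] λ.λ.λ.λ.λ.1 0

Term B:
  start: λ.λ.λ.λ.λ.1 0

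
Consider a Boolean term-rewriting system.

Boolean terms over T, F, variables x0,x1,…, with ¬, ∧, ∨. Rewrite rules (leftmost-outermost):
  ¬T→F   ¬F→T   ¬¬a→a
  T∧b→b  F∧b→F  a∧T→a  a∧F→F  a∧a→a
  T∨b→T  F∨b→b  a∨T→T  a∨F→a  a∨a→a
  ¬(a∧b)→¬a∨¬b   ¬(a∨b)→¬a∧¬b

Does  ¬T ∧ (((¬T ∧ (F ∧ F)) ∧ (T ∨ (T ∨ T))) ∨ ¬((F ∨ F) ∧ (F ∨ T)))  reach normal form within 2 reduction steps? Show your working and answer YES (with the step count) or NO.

Answer: YES — reaches normal form F in 2 ≤ 2 steps

Derivation:
  start: ¬T ∧ (((¬T ∧ (F ∧ F)) ∧ (T ∨ (T ∨ T))) ∨ ¬((F ∨ F) ∧ (F ∨ T)))
  →1  F ∧ (((¬T ∧ (F ∧ F)) ∧ (T ∨ (T ∨ T))) ∨ ¬((F ∨ F) ∧ (F ∨ T)))
  →2  F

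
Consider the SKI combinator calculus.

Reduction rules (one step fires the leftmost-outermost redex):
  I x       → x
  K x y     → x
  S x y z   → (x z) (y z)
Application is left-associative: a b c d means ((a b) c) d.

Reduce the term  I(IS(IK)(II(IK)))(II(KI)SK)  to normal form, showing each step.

Answer: normal form = K  (in 9 steps)

Working:
  start: I(IS(IK)(II(IK)))(II(KI)SK)
  →1  IS(IK)(II(IK))(II(KI)SK)
  →2  S(IK)(II(IK))(II(KI)SK)
  →3  IK(II(KI)SK)(II(IK)(II(KI)SK))
  →4  K(II(KI)SK)(II(IK)(II(KI)SK))
  →5  II(KI)SK
  →6  I(KI)SK
  →7  KISK
  →8  IK
  →9  K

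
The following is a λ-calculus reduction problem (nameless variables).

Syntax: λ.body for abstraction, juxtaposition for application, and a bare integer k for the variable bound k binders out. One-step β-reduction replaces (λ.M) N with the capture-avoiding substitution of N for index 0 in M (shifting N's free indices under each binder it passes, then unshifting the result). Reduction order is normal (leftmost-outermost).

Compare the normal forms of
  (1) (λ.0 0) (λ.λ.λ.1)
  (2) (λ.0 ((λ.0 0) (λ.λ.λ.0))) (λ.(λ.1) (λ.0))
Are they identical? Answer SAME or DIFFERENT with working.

Term A:
  start: (λ.0 0) (λ.λ.λ.1)
  →1  (λ.λ.λ.1) (λ.λ.λ.1)
  →2  λ.λ.1

Term B:
  start: (λ.0 ((λ.0 0) (λ.λ.λ.0))) (λ.(λ.1) (λ.0))
  →1  (λ.(λ.1) (λ.0)) ((λ.0 0) (λ.λ.λ.0))
  →2  (λ.(λ.0 0) (λ.λ.λ.0)) (λ.0)
  →3  (λ.0 0) (λ.λ.λ.0)
  →4  (λ.λ.λ.0) (λ.λ.λ.0)
  →5  λ.λ.0

Answer: DIFFERENT — A ⇓ λ.λ.1, B ⇓ λ.λ.0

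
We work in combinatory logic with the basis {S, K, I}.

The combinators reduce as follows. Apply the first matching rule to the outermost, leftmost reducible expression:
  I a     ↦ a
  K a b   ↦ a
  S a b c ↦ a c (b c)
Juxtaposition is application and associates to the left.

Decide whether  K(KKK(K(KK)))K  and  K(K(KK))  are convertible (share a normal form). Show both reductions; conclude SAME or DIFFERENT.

Term A:
  start: K(KKK(K(KK)))K
  step 1: KKK(K(KK))
  step 2: K(K(KK))

Term B:
  start: K(K(KK))

Answer: SAME — A ⇓ K(K(KK)), B ⇓ K(K(KK))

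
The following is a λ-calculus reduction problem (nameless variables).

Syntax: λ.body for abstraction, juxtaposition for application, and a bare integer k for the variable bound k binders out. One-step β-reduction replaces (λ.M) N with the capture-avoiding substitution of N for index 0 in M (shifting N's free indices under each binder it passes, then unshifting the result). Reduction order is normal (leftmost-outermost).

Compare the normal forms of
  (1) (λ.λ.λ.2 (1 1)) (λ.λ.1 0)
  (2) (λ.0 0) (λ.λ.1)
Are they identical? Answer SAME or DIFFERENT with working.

Term A:
  start: (λ.λ.λ.2 (1 1)) (λ.λ.1 0)
  →1  λ.λ.(λ.λ.1 0) (1 1)
  →2  λ.λ.λ.2 2 0

Term B:
  start: (λ.0 0) (λ.λ.1)
  →1  (λ.λ.1) (λ.λ.1)
  →2  λ.λ.λ.1

Answer: DIFFERENT — A ⇓ λ.λ.λ.2 2 0, B ⇓ λ.λ.λ.1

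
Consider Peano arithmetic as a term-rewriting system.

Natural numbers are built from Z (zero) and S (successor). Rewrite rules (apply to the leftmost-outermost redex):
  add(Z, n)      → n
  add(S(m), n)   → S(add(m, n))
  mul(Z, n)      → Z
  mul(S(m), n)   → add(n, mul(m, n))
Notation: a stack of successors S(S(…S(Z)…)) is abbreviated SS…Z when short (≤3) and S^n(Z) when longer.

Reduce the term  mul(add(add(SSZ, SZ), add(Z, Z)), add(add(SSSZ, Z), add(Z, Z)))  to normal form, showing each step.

  start: mul(add(add(SSZ, SZ), add(Z, Z)), add(add(SSSZ, Z), add(Z, Z)))
  [1] mul(add(S(add(SZ, SZ)), add(Z, Z)), add(add(SSSZ, Z), add(Z, Z)))
  [2] mul(S(add(add(SZ, SZ), add(Z, Z))), add(add(SSSZ, Z), add(Z, Z)))
  [3] add(add(add(SSSZ, Z), add(Z, Z)), mul(add(add(SZ, SZ), add(Z, Z)), add(add(SSSZ, Z), add(Z, Z))))
  [4] add(add(S(add(SSZ, Z)), add(Z, Z)), mul(add(add(SZ, SZ), add(Z, Z)), add(add(SSSZ, Z), add(Z, Z))))
  [5] add(S(add(add(SSZ, Z), add(Z, Z))), mul(add(add(SZ, SZ), add(Z, Z)), add(add(SSSZ, Z), add(Z, Z))))
  [6] S(add(add(add(SSZ, Z), add(Z, Z)), mul(add(add(SZ, SZ), add(Z, Z)), add(add(SSSZ, Z), add(Z, Z)))))
  [7] S(add(add(S(add(SZ, Z)), add(Z, Z)), mul(add(add(SZ, SZ), add(Z, Z)), add(add(SSSZ, Z), add(Z, Z)))))
  [8] S(add(S(add(add(SZ, Z), add(Z, Z))), mul(add(add(SZ, SZ), add(Z, Z)), add(add(SSSZ, Z), add(Z, Z)))))
  [9] S(S(add(add(add(SZ, Z), add(Z, Z)), mul(add(add(SZ, SZ), add(Z, Z)), add(add(SSSZ, Z), add(Z, Z))))))
  [10] S(S(add(add(S(add(Z, Z)), add(Z, Z)), mul(add(add(SZ, SZ), add(Z, Z)), add(add(SSSZ, Z), add(Z, Z))))))
  [11] S(S(add(S(add(add(Z, Z), add(Z, Z))), mul(add(add(SZ, SZ), add(Z, Z)), add(add(SSSZ, Z), add(Z, Z))))))
  [12] S(S(S(add(add(add(Z, Z), add(Z, Z)), mul(add(add(SZ, SZ), add(Z, Z)), add(add(SSSZ, Z), add(Z, Z)))))))
  [13] S(S(S(add(add(Z, add(Z, Z)), mul(add(add(SZ, SZ), add(Z, Z)), add(add(SSSZ, Z), add(Z, Z)))))))
  [14] S(S(S(add(add(Z, Z), mul(add(add(SZ, SZ), add(Z, Z)), add(add(SSSZ, Z), add(Z, Z)))))))
  [15] S(S(S(add(Z, mul(add(add(SZ, SZ), add(Z, Z)), add(add(SSSZ, Z), add(Z, Z)))))))
  [16] S(S(S(mul(add(add(SZ, SZ), add(Z, Z)), add(add(SSSZ, Z), add(Z, Z))))))
  [17] S(S(S(mul(add(S(add(Z, SZ)), add(Z, Z)), add(add(SSSZ, Z), add(Z, Z))))))
  [18] S(S(S(mul(S(add(add(Z, SZ), add(Z, Z))), add(add(SSSZ, Z), add(Z, Z))))))
  [19] S(S(S(add(add(add(SSSZ, Z), add(Z, Z)), mul(add(add(Z, SZ), add(Z, Z)), add(add(SSSZ, Z), add(Z, Z)))))))
  [20] S(S(S(add(add(S(add(SSZ, Z)), add(Z, Z)), mul(add(add(Z, SZ), add(Z, Z)), add(add(SSSZ, Z), add(Z, Z)))))))
  [21] S(S(S(add(S(add(add(SSZ, Z), add(Z, Z))), mul(add(add(Z, SZ), add(Z, Z)), add(add(SSSZ, Z), add(Z, Z)))))))
  [22] S(S(S(S(add(add(add(SSZ, Z), add(Z, Z)), mul(add(add(Z, SZ), add(Z, Z)), add(add(SSSZ, Z), add(Z, Z))))))))
  [23] S(S(S(S(add(add(S(add(SZ, Z)), add(Z, Z)), mul(add(add(Z, SZ), add(Z, Z)), add(add(SSSZ, Z), add(Z, Z))))))))
  [24] S(S(S(S(add(S(add(add(SZ, Z), add(Z, Z))), mul(add(add(Z, SZ), add(Z, Z)), add(add(SSSZ, Z), add(Z, Z))))))))
  [25] S(S(S(S(S(add(add(add(SZ, Z), add(Z, Z)), mul(add(add(Z, SZ), add(Z, Z)), add(add(SSSZ, Z), add(Z, Z)))))))))
  [26] S(S(S(S(S(add(add(S(add(Z, Z)), add(Z, Z)), mul(add(add(Z, SZ), add(Z, Z)), add(add(SSSZ, Z), add(Z, Z)))))))))
  [27] S(S(S(S(S(add(S(add(add(Z, Z), add(Z, Z))), mul(add(add(Z, SZ), add(Z, Z)), add(add(SSSZ, Z), add(Z, Z)))))))))
  [28] S(S(S(S(S(S(add(add(add(Z, Z), add(Z, Z)), mul(add(add(Z, SZ), add(Z, Z)), add(add(SSSZ, Z), add(Z, Z))))))))))
  [29] S(S(S(S(S(S(add(add(Z, add(Z, Z)), mul(add(add(Z, SZ), add(Z, Z)), add(add(SSSZ, Z), add(Z, Z))))))))))
  [30] S(S(S(S(S(S(add(add(Z, Z), mul(add(add(Z, SZ), add(Z, Z)), add(add(SSSZ, Z), add(Z, Z))))))))))
  [31] S(S(S(S(S(S(add(Z, mul(add(add(Z, SZ), add(Z, Z)), add(add(SSSZ, Z), add(Z, Z))))))))))
  [32] S(S(S(S(S(S(mul(add(add(Z, SZ), add(Z, Z)), add(add(SSSZ, Z), add(Z, Z)))))))))
  [33] S(S(S(S(S(S(mul(add(SZ, add(Z, Z)), add(add(SSSZ, Z), add(Z, Z)))))))))
  [34] S(S(S(S(S(S(mul(S(add(Z, add(Z, Z))), add(add(SSSZ, Z), add(Z, Z)))))))))
  [35] S(S(S(S(S(S(add(add(add(SSSZ, Z), add(Z, Z)), mul(add(Z, add(Z, Z)), add(add(SSSZ, Z), add(Z, Z))))))))))
  [36] S(S(S(S(S(S(add(add(S(add(SSZ, Z)), add(Z, Z)), mul(add(Z, add(Z, Z)), add(add(SSSZ, Z), add(Z, Z))))))))))
  [37] S(S(S(S(S(S(add(S(add(add(SSZ, Z), add(Z, Z))), mul(add(Z, add(Z, Z)), add(add(SSSZ, Z), add(Z, Z))))))))))
  [38] S(S(S(S(S(S(S(add(add(add(SSZ, Z), add(Z, Z)), mul(add(Z, add(Z, Z)), add(add(SSSZ, Z), add(Z, Z)))))))))))
  [39] S(S(S(S(S(S(S(add(add(S(add(SZ, Z)), add(Z, Z)), mul(add(Z, add(Z, Z)), add(add(SSSZ, Z), add(Z, Z)))))))))))
  [40] S(S(S(S(S(S(S(add(S(add(add(SZ, Z), add(Z, Z))), mul(add(Z, add(Z, Z)), add(add(SSSZ, Z), add(Z, Z)))))))))))
  [41] S(S(S(S(S(S(S(S(add(add(add(SZ, Z), add(Z, Z)), mul(add(Z, add(Z, Z)), add(add(SSSZ, Z), add(Z, Z))))))))))))
  [42] S(S(S(S(S(S(S(S(add(add(S(add(Z, Z)), add(Z, Z)), mul(add(Z, add(Z, Z)), add(add(SSSZ, Z), add(Z, Z))))))))))))
  [43] S(S(S(S(S(S(S(S(add(S(add(add(Z, Z), add(Z, Z))), mul(add(Z, add(Z, Z)), add(add(SSSZ, Z), add(Z, Z))))))))))))
  [44] S(S(S(S(S(S(S(S(S(add(add(add(Z, Z), add(Z, Z)), mul(add(Z, add(Z, Z)), add(add(SSSZ, Z), add(Z, Z)))))))))))))
  [45] S(S(S(S(S(S(S(S(S(add(add(Z, add(Z, Z)), mul(add(Z, add(Z, Z)), add(add(SSSZ, Z), add(Z, Z)))))))))))))
  [46] S(S(S(S(S(S(S(S(S(add(add(Z, Z), mul(add(Z, add(Z, Z)), add(add(SSSZ, Z), add(Z, Z)))))))))))))
  [47] S(S(S(S(S(S(S(S(S(add(Z, mul(add(Z, add(Z, Z)), add(add(SSSZ, Z), add(Z, Z)))))))))))))
  [48] S(S(S(S(S(S(S(S(S(mul(add(Z, add(Z, Z)), add(add(SSSZ, Z), add(Z, Z))))))))))))
  [49] S(S(S(S(S(S(S(S(S(mul(add(Z, Z), add(add(SSSZ, Z), add(Z, Z))))))))))))
  [50] S(S(S(S(S(S(S(S(S(mul(Z, add(add(SSSZ, Z), add(Z, Z))))))))))))
  [51] S^9(Z)

Answer: normal form = S^9(Z)  (in 51 steps)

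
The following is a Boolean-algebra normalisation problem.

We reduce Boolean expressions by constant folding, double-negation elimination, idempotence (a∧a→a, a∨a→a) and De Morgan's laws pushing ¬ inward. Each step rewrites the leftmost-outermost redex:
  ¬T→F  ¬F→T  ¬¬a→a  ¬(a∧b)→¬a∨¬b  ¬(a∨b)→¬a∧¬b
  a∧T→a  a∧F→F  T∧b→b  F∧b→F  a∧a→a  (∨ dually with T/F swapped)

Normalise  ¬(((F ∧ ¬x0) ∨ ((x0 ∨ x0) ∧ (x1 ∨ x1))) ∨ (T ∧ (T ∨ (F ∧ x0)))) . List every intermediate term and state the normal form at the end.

  start: ¬(((F ∧ ¬x0) ∨ ((x0 ∨ x0) ∧ (x1 ∨ x1))) ∨ (T ∧ (T ∨ (F ∧ x0))))
  step 1: ¬((F ∧ ¬x0) ∨ ((x0 ∨ x0) ∧ (x1 ∨ x1))) ∧ ¬(T ∧ (T ∨ (F ∧ x0)))
  step 2: (¬(F ∧ ¬x0) ∧ ¬((x0 ∨ x0) ∧ (x1 ∨ x1))) ∧ ¬(T ∧ (T ∨ (F ∧ x0)))
  step 3: ((¬F ∨ ¬¬x0) ∧ ¬((x0 ∨ x0) ∧ (x1 ∨ x1))) ∧ ¬(T ∧ (T ∨ (F ∧ x0)))
  step 4: ((T ∨ ¬¬x0) ∧ ¬((x0 ∨ x0) ∧ (x1 ∨ x1))) ∧ ¬(T ∧ (T ∨ (F ∧ x0)))
  step 5: (T ∧ ¬((x0 ∨ x0) ∧ (x1 ∨ x1))) ∧ ¬(T ∧ (T ∨ (F ∧ x0)))
  step 6: ¬((x0 ∨ x0) ∧ (x1 ∨ x1)) ∧ ¬(T ∧ (T ∨ (F ∧ x0)))
  step 7: (¬(x0 ∨ x0) ∨ ¬(x1 ∨ x1)) ∧ ¬(T ∧ (T ∨ (F ∧ x0)))
  step 8: ((¬x0 ∧ ¬x0) ∨ ¬(x1 ∨ x1)) ∧ ¬(T ∧ (T ∨ (F ∧ x0)))
  step 9: (¬x0 ∨ ¬(x1 ∨ x1)) ∧ ¬(T ∧ (T ∨ (F ∧ x0)))
  step 10: (¬x0 ∨ (¬x1 ∧ ¬x1)) ∧ ¬(T ∧ (T ∨ (F ∧ x0)))
  step 11: (¬x0 ∨ ¬x1) ∧ ¬(T ∧ (T ∨ (F ∧ x0)))
  step 12: (¬x0 ∨ ¬x1) ∧ (¬T ∨ ¬(T ∨ (F ∧ x0)))
  step 13: (¬x0 ∨ ¬x1) ∧ (F ∨ ¬(T ∨ (F ∧ x0)))
  step 14: (¬x0 ∨ ¬x1) ∧ ¬(T ∨ (F ∧ x0))
  step 15: (¬x0 ∨ ¬x1) ∧ (¬T ∧ ¬(F ∧ x0))
  step 16: (¬x0 ∨ ¬x1) ∧ (F ∧ ¬(F ∧ x0))
  step 17: (¬x0 ∨ ¬x1) ∧ F
  step 18: F

Answer: normal form = F  (in 18 steps)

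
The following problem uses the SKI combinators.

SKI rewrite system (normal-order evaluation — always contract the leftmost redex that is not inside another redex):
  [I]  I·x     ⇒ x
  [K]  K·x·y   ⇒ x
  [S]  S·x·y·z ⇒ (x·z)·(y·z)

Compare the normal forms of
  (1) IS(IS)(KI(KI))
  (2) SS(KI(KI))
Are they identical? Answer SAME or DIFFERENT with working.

Answer: SAME — A ⇓ SSI, B ⇓ SSI

Working:
Term A:
  start: IS(IS)(KI(KI))
  step 1: S(IS)(KI(KI))
  step 2: SS(KI(KI))
  step 3: SSI

Term B:
  start: SS(KI(KI))
  step 1: SSI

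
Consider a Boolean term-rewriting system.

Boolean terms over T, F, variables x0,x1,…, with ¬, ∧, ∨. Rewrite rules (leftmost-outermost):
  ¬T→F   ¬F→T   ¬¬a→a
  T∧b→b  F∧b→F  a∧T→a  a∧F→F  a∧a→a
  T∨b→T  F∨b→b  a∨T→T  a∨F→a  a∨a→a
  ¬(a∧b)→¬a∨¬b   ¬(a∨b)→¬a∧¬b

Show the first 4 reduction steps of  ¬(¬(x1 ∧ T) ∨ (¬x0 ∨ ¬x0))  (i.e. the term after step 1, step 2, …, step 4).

  start: ¬(¬(x1 ∧ T) ∨ (¬x0 ∨ ¬x0))
  →1  ¬¬(x1 ∧ T) ∧ ¬(¬x0 ∨ ¬x0)
  →2  (x1 ∧ T) ∧ ¬(¬x0 ∨ ¬x0)
  →3  x1 ∧ ¬(¬x0 ∨ ¬x0)
  →4  x1 ∧ (¬¬x0 ∧ ¬¬x0)

Answer: after 4 steps: x1 ∧ (¬¬x0 ∧ ¬¬x0)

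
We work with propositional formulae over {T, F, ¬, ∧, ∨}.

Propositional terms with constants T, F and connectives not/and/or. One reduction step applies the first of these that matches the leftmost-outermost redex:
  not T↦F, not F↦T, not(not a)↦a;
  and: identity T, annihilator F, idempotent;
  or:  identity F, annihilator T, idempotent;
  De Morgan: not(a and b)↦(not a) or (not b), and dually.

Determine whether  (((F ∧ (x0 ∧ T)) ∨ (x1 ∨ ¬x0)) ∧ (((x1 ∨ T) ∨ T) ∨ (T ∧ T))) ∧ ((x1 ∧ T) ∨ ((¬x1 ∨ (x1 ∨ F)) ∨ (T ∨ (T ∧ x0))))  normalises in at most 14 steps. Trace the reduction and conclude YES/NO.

  start: (((F ∧ (x0 ∧ T)) ∨ (x1 ∨ ¬x0)) ∧ (((x1 ∨ T) ∨ T) ∨ (T ∧ T))) ∧ ((x1 ∧ T) ∨ ((¬x1 ∨ (x1 ∨ F)) ∨ (T ∨ (T ∧ x0))))
  step 1: ((F ∨ (x1 ∨ ¬x0)) ∧ (((x1 ∨ T) ∨ T) ∨ (T ∧ T))) ∧ ((x1 ∧ T) ∨ ((¬x1 ∨ (x1 ∨ F)) ∨ (T ∨ (T ∧ x0))))
  step 2: ((x1 ∨ ¬x0) ∧ (((x1 ∨ T) ∨ T) ∨ (T ∧ T))) ∧ ((x1 ∧ T) ∨ ((¬x1 ∨ (x1 ∨ F)) ∨ (T ∨ (T ∧ x0))))
  step 3: ((x1 ∨ ¬x0) ∧ (T ∨ (T ∧ T))) ∧ ((x1 ∧ T) ∨ ((¬x1 ∨ (x1 ∨ F)) ∨ (T ∨ (T ∧ x0))))
  step 4: ((x1 ∨ ¬x0) ∧ T) ∧ ((x1 ∧ T) ∨ ((¬x1 ∨ (x1 ∨ F)) ∨ (T ∨ (T ∧ x0))))
  step 5: (x1 ∨ ¬x0) ∧ ((x1 ∧ T) ∨ ((¬x1 ∨ (x1 ∨ F)) ∨ (T ∨ (T ∧ x0))))
  step 6: (x1 ∨ ¬x0) ∧ (x1 ∨ ((¬x1 ∨ (x1 ∨ F)) ∨ (T ∨ (T ∧ x0))))
  step 7: (x1 ∨ ¬x0) ∧ (x1 ∨ ((¬x1 ∨ x1) ∨ (T ∨ (T ∧ x0))))
  step 8: (x1 ∨ ¬x0) ∧ (x1 ∨ ((¬x1 ∨ x1) ∨ T))
  step 9: (x1 ∨ ¬x0) ∧ (x1 ∨ T)
  step 10: (x1 ∨ ¬x0) ∧ T
  step 11: x1 ∨ ¬x0

Answer: YES — reaches normal form x1 ∨ ¬x0 in 11 ≤ 14 steps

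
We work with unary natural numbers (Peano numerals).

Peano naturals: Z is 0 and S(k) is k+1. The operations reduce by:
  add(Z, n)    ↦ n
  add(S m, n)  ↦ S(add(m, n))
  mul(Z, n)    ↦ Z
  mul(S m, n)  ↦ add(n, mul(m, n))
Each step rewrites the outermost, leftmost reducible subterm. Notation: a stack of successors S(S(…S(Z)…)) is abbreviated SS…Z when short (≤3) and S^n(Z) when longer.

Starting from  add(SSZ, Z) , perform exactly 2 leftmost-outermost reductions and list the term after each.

Answer: after 2 steps: S(S(add(Z, Z)))

Reduction:
  start: add(SSZ, Z)
  step 1: S(add(SZ, Z))
  step 2: S(S(add(Z, Z)))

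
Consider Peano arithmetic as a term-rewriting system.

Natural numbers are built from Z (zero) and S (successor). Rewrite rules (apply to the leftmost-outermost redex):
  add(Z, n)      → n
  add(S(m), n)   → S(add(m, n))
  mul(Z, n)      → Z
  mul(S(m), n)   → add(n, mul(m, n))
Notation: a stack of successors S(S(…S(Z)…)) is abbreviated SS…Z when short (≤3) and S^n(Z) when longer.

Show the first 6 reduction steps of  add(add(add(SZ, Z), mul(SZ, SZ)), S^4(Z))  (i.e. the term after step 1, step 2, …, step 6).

Answer: after 6 steps: S(add(add(SZ, mul(Z, SZ)), S^4(Z)))

Derivation:
  start: add(add(add(SZ, Z), mul(SZ, SZ)), S^4(Z))
  step 1: add(add(S(add(Z, Z)), mul(SZ, SZ)), S^4(Z))
  step 2: add(S(add(add(Z, Z), mul(SZ, SZ))), S^4(Z))
  step 3: S(add(add(add(Z, Z), mul(SZ, SZ)), S^4(Z)))
  step 4: S(add(add(Z, mul(SZ, SZ)), S^4(Z)))
  step 5: S(add(mul(SZ, SZ), S^4(Z)))
  step 6: S(add(add(SZ, mul(Z, SZ)), S^4(Z)))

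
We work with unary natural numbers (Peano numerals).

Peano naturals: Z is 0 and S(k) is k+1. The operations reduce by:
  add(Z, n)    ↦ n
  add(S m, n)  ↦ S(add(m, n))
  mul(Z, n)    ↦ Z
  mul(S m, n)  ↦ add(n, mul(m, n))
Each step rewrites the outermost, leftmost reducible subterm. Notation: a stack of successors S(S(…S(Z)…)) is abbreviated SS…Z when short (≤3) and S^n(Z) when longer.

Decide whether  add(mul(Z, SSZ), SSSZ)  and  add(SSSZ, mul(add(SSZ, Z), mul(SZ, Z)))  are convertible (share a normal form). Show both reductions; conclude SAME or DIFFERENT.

Answer: SAME — A ⇓ SSSZ, B ⇓ SSSZ

Reduction:
Term A:
  start: add(mul(Z, SSZ), SSSZ)
  →1  add(Z, SSSZ)
  →2  SSSZ

Term B:
  start: add(SSSZ, mul(add(SSZ, Z), mul(SZ, Z)))
  →1  S(add(SSZ, mul(add(SSZ, Z), mul(SZ, Z))))
  →2  S(S(add(SZ, mul(add(SSZ, Z), mul(SZ, Z)))))
  →3  S(S(S(add(Z, mul(add(SSZ, Z), mul(SZ, Z))))))
  →4  S(S(S(mul(add(SSZ, Z), mul(SZ, Z)))))
  →5  S(S(S(mul(S(add(SZ, Z)), mul(SZ, Z)))))
  →6  S(S(S(add(mul(SZ, Z), mul(add(SZ, Z), mul(SZ, Z))))))
  →7  S(S(S(add(add(Z, mul(Z, Z)), mul(add(SZ, Z), mul(SZ, Z))))))
  →8  S(S(S(add(mul(Z, Z), mul(add(SZ, Z), mul(SZ, Z))))))
  →9  S(S(S(add(Z, mul(add(SZ, Z), mul(SZ, Z))))))
  →10  S(S(S(mul(add(SZ, Z), mul(SZ, Z)))))
  →11  S(S(S(mul(S(add(Z, Z)), mul(SZ, Z)))))
  →12  S(S(S(add(mul(SZ, Z), mul(add(Z, Z), mul(SZ, Z))))))
  →13  S(S(S(add(add(Z, mul(Z, Z)), mul(add(Z, Z), mul(SZ, Z))))))
  →14  S(S(S(add(mul(Z, Z), mul(add(Z, Z), mul(SZ, Z))))))
  →15  S(S(S(add(Z, mul(add(Z, Z), mul(SZ, Z))))))
  →16  S(S(S(mul(add(Z, Z), mul(SZ, Z)))))
  →17  S(S(S(mul(Z, mul(SZ, Z)))))
  →18  SSSZ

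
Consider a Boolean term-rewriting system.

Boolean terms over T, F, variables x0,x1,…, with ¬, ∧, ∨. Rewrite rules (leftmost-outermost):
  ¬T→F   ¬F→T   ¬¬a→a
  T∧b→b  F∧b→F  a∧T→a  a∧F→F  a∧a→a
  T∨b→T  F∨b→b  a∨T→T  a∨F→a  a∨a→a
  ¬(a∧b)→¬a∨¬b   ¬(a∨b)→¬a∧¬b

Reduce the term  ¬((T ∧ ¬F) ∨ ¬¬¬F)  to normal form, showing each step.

  start: ¬((T ∧ ¬F) ∨ ¬¬¬F)
  →1  ¬(T ∧ ¬F) ∧ ¬¬¬¬F
  →2  (¬T ∨ ¬¬F) ∧ ¬¬¬¬F
  →3  (F ∨ ¬¬F) ∧ ¬¬¬¬F
  →4  ¬¬F ∧ ¬¬¬¬F
  →5  F ∧ ¬¬¬¬F
  →6  F

Answer: normal form = F  (in 6 steps)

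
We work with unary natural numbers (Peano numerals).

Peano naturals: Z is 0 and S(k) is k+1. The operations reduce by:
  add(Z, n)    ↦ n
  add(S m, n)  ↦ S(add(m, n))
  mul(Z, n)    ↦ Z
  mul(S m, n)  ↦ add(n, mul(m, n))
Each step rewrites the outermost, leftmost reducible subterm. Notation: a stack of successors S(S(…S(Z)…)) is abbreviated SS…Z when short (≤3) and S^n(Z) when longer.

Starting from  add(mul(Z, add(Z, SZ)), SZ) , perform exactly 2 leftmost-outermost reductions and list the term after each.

  start: add(mul(Z, add(Z, SZ)), SZ)
  →1  add(Z, SZ)
  →2  SZ

Answer: after 2 steps: SZ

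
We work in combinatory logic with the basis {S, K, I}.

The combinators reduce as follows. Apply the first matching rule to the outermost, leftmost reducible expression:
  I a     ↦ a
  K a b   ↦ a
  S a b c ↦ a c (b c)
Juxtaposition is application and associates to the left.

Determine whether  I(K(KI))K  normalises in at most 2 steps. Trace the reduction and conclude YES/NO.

Answer: YES — reaches normal form KI in 2 ≤ 2 steps

Working:
  start: I(K(KI))K
  step 1: K(KI)K
  step 2: KI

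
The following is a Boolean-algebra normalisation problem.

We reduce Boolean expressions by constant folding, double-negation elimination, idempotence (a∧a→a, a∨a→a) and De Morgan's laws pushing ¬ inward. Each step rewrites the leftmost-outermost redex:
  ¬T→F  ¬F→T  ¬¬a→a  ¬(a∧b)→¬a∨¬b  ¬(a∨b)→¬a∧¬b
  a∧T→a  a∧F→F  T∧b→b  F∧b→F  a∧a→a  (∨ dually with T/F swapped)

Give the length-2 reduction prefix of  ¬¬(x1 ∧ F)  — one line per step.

  start: ¬¬(x1 ∧ F)
  step 1: x1 ∧ F
  step 2: F

Answer: after 2 steps: F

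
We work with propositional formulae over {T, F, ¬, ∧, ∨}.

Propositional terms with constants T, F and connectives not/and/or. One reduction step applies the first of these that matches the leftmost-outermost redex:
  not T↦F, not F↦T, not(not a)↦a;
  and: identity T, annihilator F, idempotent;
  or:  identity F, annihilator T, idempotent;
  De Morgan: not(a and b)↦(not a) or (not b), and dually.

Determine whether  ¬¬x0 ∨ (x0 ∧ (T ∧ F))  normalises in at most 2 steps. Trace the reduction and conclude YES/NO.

Answer: NO — after 2 steps the term is x0 ∨ (x0 ∧ F), not yet normal

Working:
  start: ¬¬x0 ∨ (x0 ∧ (T ∧ F))
  →1  x0 ∨ (x0 ∧ (T ∧ F))
  →2  x0 ∨ (x0 ∧ F)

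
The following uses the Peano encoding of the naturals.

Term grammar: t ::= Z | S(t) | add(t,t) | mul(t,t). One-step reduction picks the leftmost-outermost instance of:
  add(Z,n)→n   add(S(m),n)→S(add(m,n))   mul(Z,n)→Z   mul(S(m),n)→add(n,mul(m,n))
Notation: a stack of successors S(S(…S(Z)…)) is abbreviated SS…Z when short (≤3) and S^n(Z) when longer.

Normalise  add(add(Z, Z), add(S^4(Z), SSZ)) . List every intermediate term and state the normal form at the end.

Answer: normal form = S^6(Z)  (in 7 steps)

Working:
  start: add(add(Z, Z), add(S^4(Z), SSZ))
  step 1: add(Z, add(S^4(Z), SSZ))
  step 2: add(S^4(Z), SSZ)
  step 3: S(add(SSSZ, SSZ))
  step 4: S(S(add(SSZ, SSZ)))
  step 5: S(S(S(add(SZ, SSZ))))
  step 6: S(S(S(S(add(Z, SSZ)))))
  step 7: S^6(Z)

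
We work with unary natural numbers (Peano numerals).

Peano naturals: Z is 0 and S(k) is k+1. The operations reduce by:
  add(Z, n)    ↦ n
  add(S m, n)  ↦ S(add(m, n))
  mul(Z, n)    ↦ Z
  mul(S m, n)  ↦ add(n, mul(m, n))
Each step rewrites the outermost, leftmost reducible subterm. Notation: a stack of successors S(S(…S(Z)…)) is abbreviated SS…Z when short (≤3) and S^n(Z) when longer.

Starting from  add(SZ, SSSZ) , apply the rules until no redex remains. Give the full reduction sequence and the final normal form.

  start: add(SZ, SSSZ)
  →1  S(add(Z, SSSZ))
  →2  S^4(Z)

Answer: normal form = S^4(Z)  (in 2 steps)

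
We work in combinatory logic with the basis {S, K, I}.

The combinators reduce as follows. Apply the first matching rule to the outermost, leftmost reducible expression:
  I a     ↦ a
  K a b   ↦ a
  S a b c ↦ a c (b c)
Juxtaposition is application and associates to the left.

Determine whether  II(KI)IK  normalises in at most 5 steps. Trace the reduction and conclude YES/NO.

  start: II(KI)IK
  [1] I(KI)IK
  [2] KIIK
  [3] IK
  [4] K

Answer: YES — reaches normal form K in 4 ≤ 5 steps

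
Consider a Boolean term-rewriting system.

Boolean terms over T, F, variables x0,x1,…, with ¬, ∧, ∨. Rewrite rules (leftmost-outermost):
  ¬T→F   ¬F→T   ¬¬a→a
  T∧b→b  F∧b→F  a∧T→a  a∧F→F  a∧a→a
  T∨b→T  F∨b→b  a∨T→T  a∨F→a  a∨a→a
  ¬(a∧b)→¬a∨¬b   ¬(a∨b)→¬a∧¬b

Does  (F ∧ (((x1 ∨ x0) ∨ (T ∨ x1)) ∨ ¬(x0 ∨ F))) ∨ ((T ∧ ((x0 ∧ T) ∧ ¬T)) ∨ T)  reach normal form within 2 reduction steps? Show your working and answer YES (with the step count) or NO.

  start: (F ∧ (((x1 ∨ x0) ∨ (T ∨ x1)) ∨ ¬(x0 ∨ F))) ∨ ((T ∧ ((x0 ∧ T) ∧ ¬T)) ∨ T)
  [1] F ∨ ((T ∧ ((x0 ∧ T) ∧ ¬T)) ∨ T)
  [2] (T ∧ ((x0 ∧ T) ∧ ¬T)) ∨ T

Answer: NO — after 2 steps the term is (T ∧ ((x0 ∧ T) ∧ ¬T)) ∨ T, not yet normal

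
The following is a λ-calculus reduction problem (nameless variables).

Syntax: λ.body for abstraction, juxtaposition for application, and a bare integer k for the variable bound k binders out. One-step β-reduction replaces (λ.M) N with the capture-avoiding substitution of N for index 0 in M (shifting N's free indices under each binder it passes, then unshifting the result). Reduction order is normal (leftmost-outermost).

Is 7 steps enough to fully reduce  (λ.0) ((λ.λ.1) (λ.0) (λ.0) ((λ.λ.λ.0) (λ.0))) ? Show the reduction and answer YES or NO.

  start: (λ.0) ((λ.λ.1) (λ.0) (λ.0) ((λ.λ.λ.0) (λ.0)))
  step 1: (λ.λ.1) (λ.0) (λ.0) ((λ.λ.λ.0) (λ.0))
  step 2: (λ.λ.0) (λ.0) ((λ.λ.λ.0) (λ.0))
  step 3: (λ.0) ((λ.λ.λ.0) (λ.0))
  step 4: (λ.λ.λ.0) (λ.0)
  step 5: λ.λ.0

Answer: YES — reaches normal form λ.λ.0 in 5 ≤ 7 steps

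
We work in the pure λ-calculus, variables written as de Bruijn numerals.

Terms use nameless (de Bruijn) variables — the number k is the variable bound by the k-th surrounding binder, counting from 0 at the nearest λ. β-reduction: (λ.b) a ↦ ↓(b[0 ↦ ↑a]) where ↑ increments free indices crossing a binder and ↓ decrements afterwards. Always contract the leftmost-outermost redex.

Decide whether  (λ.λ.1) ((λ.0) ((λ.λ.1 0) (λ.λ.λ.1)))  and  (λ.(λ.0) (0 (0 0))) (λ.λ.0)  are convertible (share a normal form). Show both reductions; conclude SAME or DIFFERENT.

Term A:
  start: (λ.λ.1) ((λ.0) ((λ.λ.1 0) (λ.λ.λ.1)))
  [1] λ.(λ.0) ((λ.λ.1 0) (λ.λ.λ.1))
  [2] λ.(λ.λ.1 0) (λ.λ.λ.1)
  [3] λ.λ.(λ.λ.λ.1) 0
  [4] λ.λ.λ.λ.1

Term B:
  start: (λ.(λ.0) (0 (0 0))) (λ.λ.0)
  [1] (λ.0) ((λ.λ.0) ((λ.λ.0) (λ.λ.0)))
  [2] (λ.λ.0) ((λ.λ.0) (λ.λ.0))
  [3] λ.0

Answer: DIFFERENT — A ⇓ λ.λ.λ.λ.1, B ⇓ λ.0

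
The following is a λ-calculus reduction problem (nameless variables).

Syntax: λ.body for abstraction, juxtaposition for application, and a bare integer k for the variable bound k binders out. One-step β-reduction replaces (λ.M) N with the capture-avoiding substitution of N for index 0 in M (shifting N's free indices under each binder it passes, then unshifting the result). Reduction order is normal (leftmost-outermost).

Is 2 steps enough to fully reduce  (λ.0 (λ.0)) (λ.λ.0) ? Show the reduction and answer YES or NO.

  start: (λ.0 (λ.0)) (λ.λ.0)
  →1  (λ.λ.0) (λ.0)
  →2  λ.0

Answer: YES — reaches normal form λ.0 in 2 ≤ 2 steps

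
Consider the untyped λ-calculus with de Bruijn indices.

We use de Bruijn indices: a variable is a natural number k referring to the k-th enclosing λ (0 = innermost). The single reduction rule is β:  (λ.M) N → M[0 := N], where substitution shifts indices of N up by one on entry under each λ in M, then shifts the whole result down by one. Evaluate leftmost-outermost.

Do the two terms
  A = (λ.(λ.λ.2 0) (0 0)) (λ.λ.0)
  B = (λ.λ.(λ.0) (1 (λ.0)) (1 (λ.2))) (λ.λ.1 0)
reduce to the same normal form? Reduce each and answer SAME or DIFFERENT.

Answer: DIFFERENT — A ⇓ λ.λ.0, B ⇓ λ.λ.λ.λ.1 0

Reduction:
Term A:
  start: (λ.(λ.λ.2 0) (0 0)) (λ.λ.0)
  step 1: (λ.λ.(λ.λ.0) 0) ((λ.λ.0) (λ.λ.0))
  step 2: λ.(λ.λ.0) 0
  step 3: λ.λ.0

Term B:
  start: (λ.λ.(λ.0) (1 (λ.0)) (1 (λ.2))) (λ.λ.1 0)
  step 1: λ.(λ.0) ((λ.λ.1 0) (λ.0)) ((λ.λ.1 0) (λ.λ.λ.1 0))
  step 2: λ.(λ.λ.1 0) (λ.0) ((λ.λ.1 0) (λ.λ.λ.1 0))
  step 3: λ.(λ.(λ.0) 0) ((λ.λ.1 0) (λ.λ.λ.1 0))
  step 4: λ.(λ.0) ((λ.λ.1 0) (λ.λ.λ.1 0))
  step 5: λ.(λ.λ.1 0) (λ.λ.λ.1 0)
  step 6: λ.λ.(λ.λ.λ.1 0) 0
  step 7: λ.λ.λ.λ.1 0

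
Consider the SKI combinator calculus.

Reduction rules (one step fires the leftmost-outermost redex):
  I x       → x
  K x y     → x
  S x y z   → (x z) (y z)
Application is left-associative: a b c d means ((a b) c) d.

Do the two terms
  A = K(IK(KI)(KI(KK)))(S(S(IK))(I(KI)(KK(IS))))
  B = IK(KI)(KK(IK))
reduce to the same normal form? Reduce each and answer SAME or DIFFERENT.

Term A:
  start: K(IK(KI)(KI(KK)))(S(S(IK))(I(KI)(KK(IS))))
  →1  IK(KI)(KI(KK))
  →2  K(KI)(KI(KK))
  →3  KI

Term B:
  start: IK(KI)(KK(IK))
  →1  K(KI)(KK(IK))
  →2  KI

Answer: SAME — A ⇓ KI, B ⇓ KI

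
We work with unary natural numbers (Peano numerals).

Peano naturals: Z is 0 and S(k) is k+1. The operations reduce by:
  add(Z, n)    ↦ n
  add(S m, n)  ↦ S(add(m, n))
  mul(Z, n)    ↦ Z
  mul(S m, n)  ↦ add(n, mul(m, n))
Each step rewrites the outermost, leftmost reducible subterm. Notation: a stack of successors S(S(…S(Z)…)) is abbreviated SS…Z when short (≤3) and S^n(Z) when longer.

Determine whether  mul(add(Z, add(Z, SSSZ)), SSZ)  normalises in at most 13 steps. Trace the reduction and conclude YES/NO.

  start: mul(add(Z, add(Z, SSSZ)), SSZ)
  [1] mul(add(Z, SSSZ), SSZ)
  [2] mul(SSSZ, SSZ)
  [3] add(SSZ, mul(SSZ, SSZ))
  [4] S(add(SZ, mul(SSZ, SSZ)))
  [5] S(S(add(Z, mul(SSZ, SSZ))))
  [6] S(S(mul(SSZ, SSZ)))
  [7] S(S(add(SSZ, mul(SZ, SSZ))))
  [8] S(S(S(add(SZ, mul(SZ, SSZ)))))
  [9] S(S(S(S(add(Z, mul(SZ, SSZ))))))
  [10] S(S(S(S(mul(SZ, SSZ)))))
  [11] S(S(S(S(add(SSZ, mul(Z, SSZ))))))
  [12] S(S(S(S(S(add(SZ, mul(Z, SSZ)))))))
  [13] S(S(S(S(S(S(add(Z, mul(Z, SSZ))))))))

Answer: NO — after 13 steps the term is S(S(S(S(S(S(add(Z, mul(Z, SSZ)))))))), not yet normal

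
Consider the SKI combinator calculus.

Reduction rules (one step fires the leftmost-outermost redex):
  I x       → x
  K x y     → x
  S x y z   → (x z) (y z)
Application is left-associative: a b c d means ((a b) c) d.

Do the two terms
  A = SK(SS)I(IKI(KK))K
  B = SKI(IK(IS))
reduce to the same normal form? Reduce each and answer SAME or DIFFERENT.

Term A:
  start: SK(SS)I(IKI(KK))K
  →1  KI(SSI)(IKI(KK))K
  →2  I(IKI(KK))K
  →3  IKI(KK)K
  →4  KI(KK)K
  →5  IK
  →6  K

Term B:
  start: SKI(IK(IS))
  →1  K(IK(IS))(I(IK(IS)))
  →2  IK(IS)
  →3  K(IS)
  →4  KS

Answer: DIFFERENT — A ⇓ K, B ⇓ KS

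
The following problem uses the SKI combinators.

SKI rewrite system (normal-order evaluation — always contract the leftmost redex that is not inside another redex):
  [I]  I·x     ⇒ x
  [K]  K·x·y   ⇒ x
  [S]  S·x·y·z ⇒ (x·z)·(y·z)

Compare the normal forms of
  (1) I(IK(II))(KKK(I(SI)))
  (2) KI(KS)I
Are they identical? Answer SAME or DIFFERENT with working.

Term A:
  start: I(IK(II))(KKK(I(SI)))
  step 1: IK(II)(KKK(I(SI)))
  step 2: K(II)(KKK(I(SI)))
  step 3: II
  step 4: I

Term B:
  start: KI(KS)I
  step 1: II
  step 2: I

Answer: SAME — A ⇓ I, B ⇓ I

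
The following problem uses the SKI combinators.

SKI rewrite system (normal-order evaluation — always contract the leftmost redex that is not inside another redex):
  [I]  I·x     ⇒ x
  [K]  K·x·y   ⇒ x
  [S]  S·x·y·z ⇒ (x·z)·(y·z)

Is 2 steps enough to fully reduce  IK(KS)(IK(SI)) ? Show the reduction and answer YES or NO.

  start: IK(KS)(IK(SI))
  →1  K(KS)(IK(SI))
  →2  KS

Answer: YES — reaches normal form KS in 2 ≤ 2 steps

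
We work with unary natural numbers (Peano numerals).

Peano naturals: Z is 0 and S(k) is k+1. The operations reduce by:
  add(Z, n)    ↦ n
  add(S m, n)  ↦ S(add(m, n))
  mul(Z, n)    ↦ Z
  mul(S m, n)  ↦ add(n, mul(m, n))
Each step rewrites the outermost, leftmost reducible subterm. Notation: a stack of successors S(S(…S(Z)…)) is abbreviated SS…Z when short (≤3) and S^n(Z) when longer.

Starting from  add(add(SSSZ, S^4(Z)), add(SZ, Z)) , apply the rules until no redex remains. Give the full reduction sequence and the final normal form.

  start: add(add(SSSZ, S^4(Z)), add(SZ, Z))
  [1] add(S(add(SSZ, S^4(Z))), add(SZ, Z))
  [2] S(add(add(SSZ, S^4(Z)), add(SZ, Z)))
  [3] S(add(S(add(SZ, S^4(Z))), add(SZ, Z)))
  [4] S(S(add(add(SZ, S^4(Z)), add(SZ, Z))))
  [5] S(S(add(S(add(Z, S^4(Z))), add(SZ, Z))))
  [6] S(S(S(add(add(Z, S^4(Z)), add(SZ, Z)))))
  [7] S(S(S(add(S^4(Z), add(SZ, Z)))))
  [8] S(S(S(S(add(SSSZ, add(SZ, Z))))))
  [9] S(S(S(S(S(add(SSZ, add(SZ, Z)))))))
  [10] S(S(S(S(S(S(add(SZ, add(SZ, Z))))))))
  [11] S(S(S(S(S(S(S(add(Z, add(SZ, Z)))))))))
  [12] S(S(S(S(S(S(S(add(SZ, Z))))))))
  [13] S(S(S(S(S(S(S(S(add(Z, Z)))))))))
  [14] S^8(Z)

Answer: normal form = S^8(Z)  (in 14 steps)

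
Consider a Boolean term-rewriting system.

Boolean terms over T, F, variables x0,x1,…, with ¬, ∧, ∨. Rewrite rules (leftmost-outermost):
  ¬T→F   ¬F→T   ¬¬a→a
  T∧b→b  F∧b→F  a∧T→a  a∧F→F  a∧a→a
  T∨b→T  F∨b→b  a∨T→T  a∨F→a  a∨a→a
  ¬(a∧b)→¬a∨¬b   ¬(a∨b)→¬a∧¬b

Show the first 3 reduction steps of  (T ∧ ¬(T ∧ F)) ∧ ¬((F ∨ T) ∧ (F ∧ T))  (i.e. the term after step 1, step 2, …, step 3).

Answer: after 3 steps: (F ∨ ¬F) ∧ ¬((F ∨ T) ∧ (F ∧ T))

Derivation:
  start: (T ∧ ¬(T ∧ F)) ∧ ¬((F ∨ T) ∧ (F ∧ T))
  [1] ¬(T ∧ F) ∧ ¬((F ∨ T) ∧ (F ∧ T))
  [2] (¬T ∨ ¬F) ∧ ¬((F ∨ T) ∧ (F ∧ T))
  [3] (F ∨ ¬F) ∧ ¬((F ∨ T) ∧ (F ∧ T))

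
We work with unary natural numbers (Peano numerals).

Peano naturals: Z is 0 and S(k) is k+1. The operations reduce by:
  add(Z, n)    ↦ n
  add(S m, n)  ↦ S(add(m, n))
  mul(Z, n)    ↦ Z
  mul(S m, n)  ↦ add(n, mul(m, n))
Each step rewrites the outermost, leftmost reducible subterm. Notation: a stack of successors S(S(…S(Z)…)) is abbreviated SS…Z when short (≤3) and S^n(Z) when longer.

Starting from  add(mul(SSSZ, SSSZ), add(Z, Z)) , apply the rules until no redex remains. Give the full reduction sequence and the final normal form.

  start: add(mul(SSSZ, SSSZ), add(Z, Z))
  step 1: add(add(SSSZ, mul(SSZ, SSSZ)), add(Z, Z))
  step 2: add(S(add(SSZ, mul(SSZ, SSSZ))), add(Z, Z))
  step 3: S(add(add(SSZ, mul(SSZ, SSSZ)), add(Z, Z)))
  step 4: S(add(S(add(SZ, mul(SSZ, SSSZ))), add(Z, Z)))
  step 5: S(S(add(add(SZ, mul(SSZ, SSSZ)), add(Z, Z))))
  step 6: S(S(add(S(add(Z, mul(SSZ, SSSZ))), add(Z, Z))))
  step 7: S(S(S(add(add(Z, mul(SSZ, SSSZ)), add(Z, Z)))))
  step 8: S(S(S(add(mul(SSZ, SSSZ), add(Z, Z)))))
  step 9: S(S(S(add(add(SSSZ, mul(SZ, SSSZ)), add(Z, Z)))))
  step 10: S(S(S(add(S(add(SSZ, mul(SZ, SSSZ))), add(Z, Z)))))
  step 11: S(S(S(S(add(add(SSZ, mul(SZ, SSSZ)), add(Z, Z))))))
  step 12: S(S(S(S(add(S(add(SZ, mul(SZ, SSSZ))), add(Z, Z))))))
  step 13: S(S(S(S(S(add(add(SZ, mul(SZ, SSSZ)), add(Z, Z)))))))
  step 14: S(S(S(S(S(add(S(add(Z, mul(SZ, SSSZ))), add(Z, Z)))))))
  step 15: S(S(S(S(S(S(add(add(Z, mul(SZ, SSSZ)), add(Z, Z))))))))
  step 16: S(S(S(S(S(S(add(mul(SZ, SSSZ), add(Z, Z))))))))
  step 17: S(S(S(S(S(S(add(add(SSSZ, mul(Z, SSSZ)), add(Z, Z))))))))
  step 18: S(S(S(S(S(S(add(S(add(SSZ, mul(Z, SSSZ))), add(Z, Z))))))))
  step 19: S(S(S(S(S(S(S(add(add(SSZ, mul(Z, SSSZ)), add(Z, Z)))))))))
  step 20: S(S(S(S(S(S(S(add(S(add(SZ, mul(Z, SSSZ))), add(Z, Z)))))))))
  step 21: S(S(S(S(S(S(S(S(add(add(SZ, mul(Z, SSSZ)), add(Z, Z))))))))))
  step 22: S(S(S(S(S(S(S(S(add(S(add(Z, mul(Z, SSSZ))), add(Z, Z))))))))))
  step 23: S(S(S(S(S(S(S(S(S(add(add(Z, mul(Z, SSSZ)), add(Z, Z)))))))))))
  step 24: S(S(S(S(S(S(S(S(S(add(mul(Z, SSSZ), add(Z, Z)))))))))))
  step 25: S(S(S(S(S(S(S(S(S(add(Z, add(Z, Z)))))))))))
  step 26: S(S(S(S(S(S(S(S(S(add(Z, Z))))))))))
  step 27: S^9(Z)

Answer: normal form = S^9(Z)  (in 27 steps)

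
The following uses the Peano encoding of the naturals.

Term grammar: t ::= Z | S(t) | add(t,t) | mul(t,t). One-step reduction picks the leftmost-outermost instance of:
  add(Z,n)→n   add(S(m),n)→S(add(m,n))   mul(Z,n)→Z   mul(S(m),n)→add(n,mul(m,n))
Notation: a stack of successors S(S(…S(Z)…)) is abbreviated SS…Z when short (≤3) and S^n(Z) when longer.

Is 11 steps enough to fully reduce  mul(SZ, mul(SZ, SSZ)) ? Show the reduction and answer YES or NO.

  start: mul(SZ, mul(SZ, SSZ))
  →1  add(mul(SZ, SSZ), mul(Z, mul(SZ, SSZ)))
  →2  add(add(SSZ, mul(Z, SSZ)), mul(Z, mul(SZ, SSZ)))
  →3  add(S(add(SZ, mul(Z, SSZ))), mul(Z, mul(SZ, SSZ)))
  →4  S(add(add(SZ, mul(Z, SSZ)), mul(Z, mul(SZ, SSZ))))
  →5  S(add(S(add(Z, mul(Z, SSZ))), mul(Z, mul(SZ, SSZ))))
  →6  S(S(add(add(Z, mul(Z, SSZ)), mul(Z, mul(SZ, SSZ)))))
  →7  S(S(add(mul(Z, SSZ), mul(Z, mul(SZ, SSZ)))))
  →8  S(S(add(Z, mul(Z, mul(SZ, SSZ)))))
  →9  S(S(mul(Z, mul(SZ, SSZ))))
  →10  SSZ

Answer: YES — reaches normal form SSZ in 10 ≤ 11 steps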